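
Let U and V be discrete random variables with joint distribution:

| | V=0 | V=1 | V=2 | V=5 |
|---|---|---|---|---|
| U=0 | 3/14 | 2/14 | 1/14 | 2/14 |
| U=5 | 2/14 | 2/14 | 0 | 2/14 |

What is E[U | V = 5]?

5/2

P(V = 5) = 2/7.
Summing U·P(U=x,V=y) over the conditioning event gives 5/7.
E[U | V = 5] = (5/7) / (2/7) = 5/2.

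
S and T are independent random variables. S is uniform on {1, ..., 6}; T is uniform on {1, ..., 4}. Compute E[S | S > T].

P(S > T) = 7/12.
Summing S·P(x,y) over outcomes with S > T gives 8/3.
E[S | S > T] = (8/3) / (7/12) = 32/7.

32/7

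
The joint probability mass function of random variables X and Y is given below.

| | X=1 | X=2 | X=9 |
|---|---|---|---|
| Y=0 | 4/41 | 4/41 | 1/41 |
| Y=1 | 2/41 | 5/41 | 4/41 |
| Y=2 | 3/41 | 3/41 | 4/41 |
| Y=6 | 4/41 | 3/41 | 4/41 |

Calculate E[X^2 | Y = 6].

340/11

P(Y = 6) = 11/41.
Summing X^2·P(X=x,Y=y) over the conditioning event gives 340/41.
E[X^2 | Y = 6] = (340/41) / (11/41) = 340/11.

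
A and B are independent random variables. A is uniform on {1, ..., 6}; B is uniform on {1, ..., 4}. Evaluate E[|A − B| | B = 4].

P(B = 4) = 1/4.
Summing |A−B|·P(x,y) over outcomes with B = 4 gives 3/8.
E[|A − B| | B = 4] = (3/8) / (1/4) = 3/2.

3/2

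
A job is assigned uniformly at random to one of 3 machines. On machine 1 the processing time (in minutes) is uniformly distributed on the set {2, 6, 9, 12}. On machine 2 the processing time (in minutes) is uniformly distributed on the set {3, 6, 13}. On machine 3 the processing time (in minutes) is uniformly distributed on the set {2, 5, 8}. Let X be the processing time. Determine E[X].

E[X | machine 1] = (2+6+9+12)/4 = 29/4.
E[X | machine 2] = (3+6+13)/3 = 22/3.
E[X | machine 3] = (2+5+8)/3 = 5.
E[X] = (1/3)·(29/4) + (1/3)·(22/3) + (1/3)·(5) = 235/36.

235/36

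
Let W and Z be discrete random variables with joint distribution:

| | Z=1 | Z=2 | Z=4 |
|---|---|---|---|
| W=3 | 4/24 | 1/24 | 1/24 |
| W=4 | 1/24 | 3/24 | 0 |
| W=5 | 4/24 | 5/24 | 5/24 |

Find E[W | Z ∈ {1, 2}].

38/9

P(Z ∈ {1, 2}) = 3/4.
Σ W·P over the event = 3·(4/24) + 3·(1/24) + 4·(1/24) + 4·(3/24) + 5·(4/24) + 5·(5/24) = 19/6.
E[W | Z ∈ {1, 2}] = (19/6) / (3/4) = 38/9.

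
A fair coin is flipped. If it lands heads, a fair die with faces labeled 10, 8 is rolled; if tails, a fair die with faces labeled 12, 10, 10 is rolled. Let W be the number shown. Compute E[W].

59/6

E[W | heads] = (10+8)/2 = 9.
E[W | tails] = (12+10+10)/3 = 32/3.
E[W] = (1/2)·(9) + (1/2)·(32/3) = 59/6.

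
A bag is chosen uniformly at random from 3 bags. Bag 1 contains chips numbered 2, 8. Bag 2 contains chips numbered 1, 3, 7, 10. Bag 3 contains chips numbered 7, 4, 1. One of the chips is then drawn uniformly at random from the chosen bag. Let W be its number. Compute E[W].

19/4

E[W | bag 1] = (2+8)/2 = 5.
E[W | bag 2] = (1+3+7+10)/4 = 21/4.
E[W | bag 3] = (7+4+1)/3 = 4.
E[W] = (1/3)·(5) + (1/3)·(21/4) + (1/3)·(4) = 19/4.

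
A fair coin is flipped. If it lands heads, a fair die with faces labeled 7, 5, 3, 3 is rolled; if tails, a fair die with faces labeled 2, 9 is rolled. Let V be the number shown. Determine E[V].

5

E[V | heads] = (7+5+3+3)/4 = 9/2.
E[V | tails] = (2+9)/2 = 11/2.
E[V] = (1/2)·(9/2) + (1/2)·(11/2) = 5.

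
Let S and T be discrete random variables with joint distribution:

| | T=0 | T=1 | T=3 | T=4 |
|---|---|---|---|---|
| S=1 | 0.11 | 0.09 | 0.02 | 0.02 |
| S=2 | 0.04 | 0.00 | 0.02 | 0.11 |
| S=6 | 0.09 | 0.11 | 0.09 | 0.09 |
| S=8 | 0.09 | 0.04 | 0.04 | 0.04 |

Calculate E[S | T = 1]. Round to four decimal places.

P(T = 1) = 0.24.
Σ S·P over the event = 1·(0.09) + 6·(0.11) + 8·(0.04) = 1.07.
E[S | T = 1] = (1.07) / (0.24) = 4.4583.

4.4583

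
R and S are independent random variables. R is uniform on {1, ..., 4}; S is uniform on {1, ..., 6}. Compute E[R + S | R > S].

5

Outcomes with R > S: (2,1), (3,1), (3,2), (4,1), (4,2), (4,3), each with probability 1/24.
E[R + S | R > S] = (3 + 4 + 5 + 5 + 6 + 7) / 6 = 5.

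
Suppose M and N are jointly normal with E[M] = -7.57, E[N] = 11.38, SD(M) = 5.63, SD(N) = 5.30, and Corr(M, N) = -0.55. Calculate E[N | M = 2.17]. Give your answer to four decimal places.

6.3370

For a bivariate normal, E[N | M=x] = μ_N + ρ·(σ_N/σ_M)·(x − μ_M).
E[N | M=2.17] = 11.38 + (-0.55)·(5.30/5.63)·(2.17 − (-7.57)) = 11.38 + (-0.51776)·(9.74) = 6.3370.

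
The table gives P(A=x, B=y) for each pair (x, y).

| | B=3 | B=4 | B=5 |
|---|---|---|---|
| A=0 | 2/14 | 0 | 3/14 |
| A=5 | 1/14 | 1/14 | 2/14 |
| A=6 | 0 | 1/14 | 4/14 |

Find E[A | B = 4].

11/2

P(B = 4) = 1/7.
Σ A·P over the event = 5·(1/14) + 6·(1/14) = 11/14.
E[A | B = 4] = (11/14) / (1/7) = 11/2.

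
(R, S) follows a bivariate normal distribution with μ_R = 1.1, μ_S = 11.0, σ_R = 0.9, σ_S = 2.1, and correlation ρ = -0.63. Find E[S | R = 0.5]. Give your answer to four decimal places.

11.8820

E[S | R=x] = μ_S + ρ(σ_S/σ_R)(x − μ_R) for jointly normal variables.
E[S | R=0.5] = 11.0 + (-0.63)·(2.1/0.9)·(0.5 − (1.1)) = 11.0 + (-1.47)·(-0.6) = 11.8820.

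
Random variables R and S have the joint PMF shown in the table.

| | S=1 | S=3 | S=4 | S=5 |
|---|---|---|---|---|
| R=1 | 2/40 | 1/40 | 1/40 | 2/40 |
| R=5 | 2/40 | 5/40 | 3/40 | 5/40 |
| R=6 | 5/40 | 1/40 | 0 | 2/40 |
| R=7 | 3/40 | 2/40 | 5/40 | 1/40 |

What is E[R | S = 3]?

46/9

P(S = 3) = 9/40.
Σ R·P over the event = 1·(1/40) + 5·(5/40) + 6·(1/40) + 7·(2/40) = 23/20.
E[R | S = 3] = (23/20) / (9/40) = 46/9.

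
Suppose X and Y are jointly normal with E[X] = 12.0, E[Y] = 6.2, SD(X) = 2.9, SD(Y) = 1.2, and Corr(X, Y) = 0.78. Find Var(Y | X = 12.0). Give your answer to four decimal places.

0.5639

Var(Y | X=x) = (1 − ρ²)·σ_Y².
Var(Y | X=12.0) = (1.2)²·(1 − (0.78)²) = 1.44·0.3916 = 0.5639.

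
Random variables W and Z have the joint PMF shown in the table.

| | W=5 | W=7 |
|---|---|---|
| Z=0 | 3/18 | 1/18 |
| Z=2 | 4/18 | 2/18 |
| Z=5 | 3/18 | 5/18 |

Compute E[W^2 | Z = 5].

40

P(Z = 5) = 4/9.
Σ W^2·P over the event = 25·(3/18) + 49·(5/18) = 160/9.
E[W^2 | Z = 5] = (160/9) / (4/9) = 40.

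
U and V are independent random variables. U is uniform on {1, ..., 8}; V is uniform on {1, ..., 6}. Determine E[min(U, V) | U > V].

77/27

P(U > V) = 9/16.
Summing min(U,V)·P(x,y) over outcomes with U > V gives 77/48.
E[min(U, V) | U > V] = (77/48) / (9/16) = 77/27.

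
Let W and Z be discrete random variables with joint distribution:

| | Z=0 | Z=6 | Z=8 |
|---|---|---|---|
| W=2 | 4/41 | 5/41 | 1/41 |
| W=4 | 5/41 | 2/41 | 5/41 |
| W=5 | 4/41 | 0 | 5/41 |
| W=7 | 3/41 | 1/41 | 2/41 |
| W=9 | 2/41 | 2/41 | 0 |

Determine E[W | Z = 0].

29/6

P(Z = 0) = 18/41.
Σ W·P over the event = 2·(4/41) + 4·(5/41) + 5·(4/41) + 7·(3/41) + 9·(2/41) = 87/41.
E[W | Z = 0] = (87/41) / (18/41) = 29/6.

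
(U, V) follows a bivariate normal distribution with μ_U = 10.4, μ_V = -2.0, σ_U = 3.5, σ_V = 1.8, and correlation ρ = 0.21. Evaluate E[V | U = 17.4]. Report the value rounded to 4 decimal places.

The regression of V on U has slope ρ·σ_V/σ_U and passes through (μ_U, μ_V).
E[V | U=17.4] = -2.0 + (0.21)·(1.8/3.5)·(17.4 − (10.4)) = -2.0 + (0.108)·(7) = -1.2440.

-1.2440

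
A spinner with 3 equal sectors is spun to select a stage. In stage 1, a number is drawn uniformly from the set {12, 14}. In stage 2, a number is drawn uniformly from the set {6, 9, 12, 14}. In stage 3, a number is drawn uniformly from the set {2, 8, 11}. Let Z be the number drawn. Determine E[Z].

121/12

E[Z | stage 1] = (12+14)/2 = 13.
E[Z | stage 2] = (6+9+12+14)/4 = 41/4.
E[Z | stage 3] = (2+8+11)/3 = 7.
By the law of total expectation,
E[Z] = (1/3)·(13) + (1/3)·(41/4) + (1/3)·(7) = 121/12.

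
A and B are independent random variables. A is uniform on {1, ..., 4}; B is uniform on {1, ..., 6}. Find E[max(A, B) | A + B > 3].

P(A + B > 3) = 7/8.
Summing max(A,B)·P(x,y) over outcomes with A + B > 3 gives 89/24.
E[max(A, B) | A + B > 3] = (89/24) / (7/8) = 89/21.

89/21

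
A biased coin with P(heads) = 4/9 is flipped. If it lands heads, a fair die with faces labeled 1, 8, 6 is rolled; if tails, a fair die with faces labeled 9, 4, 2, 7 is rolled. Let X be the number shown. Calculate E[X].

E[X | heads] = (1+8+6)/3 = 5.
E[X | tails] = (9+4+2+7)/4 = 11/2.
By the law of total expectation,
E[X] = (4/9)·(5) + (5/9)·(11/2) = 95/18.

95/18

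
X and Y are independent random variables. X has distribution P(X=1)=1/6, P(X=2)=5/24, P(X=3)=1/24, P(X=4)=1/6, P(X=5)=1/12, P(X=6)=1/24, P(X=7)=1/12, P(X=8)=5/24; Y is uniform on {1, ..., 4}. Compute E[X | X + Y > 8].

P(X + Y > 8) = 5/16.
Summing X·P(x,y) over outcomes with X + Y > 8 gives 7/3.
E[X | X + Y > 8] = (7/3) / (5/16) = 112/15.

112/15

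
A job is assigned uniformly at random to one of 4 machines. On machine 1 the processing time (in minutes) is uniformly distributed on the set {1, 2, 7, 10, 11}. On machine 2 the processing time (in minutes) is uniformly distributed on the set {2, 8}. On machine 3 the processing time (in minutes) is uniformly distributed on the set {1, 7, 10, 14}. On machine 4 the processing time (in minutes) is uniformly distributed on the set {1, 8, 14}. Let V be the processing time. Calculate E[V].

403/60

E[V | machine 1] = (1+2+7+10+11)/5 = 31/5.
E[V | machine 2] = (2+8)/2 = 5.
E[V | machine 3] = (1+7+10+14)/4 = 8.
E[V | machine 4] = (1+8+14)/3 = 23/3.
E[V] = (1/4)·(31/5) + (1/4)·(5) + (1/4)·(8) + (1/4)·(23/3) = 403/60.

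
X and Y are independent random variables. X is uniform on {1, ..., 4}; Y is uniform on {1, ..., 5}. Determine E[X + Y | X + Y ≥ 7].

23/3

Outcomes with X + Y ≥ 7: (2,5), (3,4), (3,5), (4,3), (4,4), (4,5), each with probability 1/20.
E[X + Y | X + Y ≥ 7] = (7 + 7 + 8 + 7 + 8 + 9) / 6 = 23/3.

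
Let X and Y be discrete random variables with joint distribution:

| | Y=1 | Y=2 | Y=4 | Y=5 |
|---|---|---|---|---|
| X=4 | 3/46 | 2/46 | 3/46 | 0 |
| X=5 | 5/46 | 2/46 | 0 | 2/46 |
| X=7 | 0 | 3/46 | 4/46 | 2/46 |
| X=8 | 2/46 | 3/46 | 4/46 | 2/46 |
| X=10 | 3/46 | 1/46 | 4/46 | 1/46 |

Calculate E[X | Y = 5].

50/7

P(Y = 5) = 7/46.
Σ X·P over the event = 5·(2/46) + 7·(2/46) + 8·(2/46) + 10·(1/46) = 25/23.
E[X | Y = 5] = (25/23) / (7/46) = 50/7.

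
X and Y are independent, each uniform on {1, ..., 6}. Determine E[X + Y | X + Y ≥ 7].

P(X + Y ≥ 7) = 7/12.
Summing (X+Y)·P(x,y) over outcomes with X + Y ≥ 7 gives 91/18.
E[X + Y | X + Y ≥ 7] = (91/18) / (7/12) = 26/3.

26/3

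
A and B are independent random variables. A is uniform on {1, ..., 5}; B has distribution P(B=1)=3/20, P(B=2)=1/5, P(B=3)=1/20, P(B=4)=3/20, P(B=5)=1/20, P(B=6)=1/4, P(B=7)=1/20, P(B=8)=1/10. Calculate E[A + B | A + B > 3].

P(A + B > 3) = 9/10.
Summing (A+B)·P(x,y) over outcomes with A + B > 3 gives 693/100.
E[A + B | A + B > 3] = (693/100) / (9/10) = 77/10.

77/10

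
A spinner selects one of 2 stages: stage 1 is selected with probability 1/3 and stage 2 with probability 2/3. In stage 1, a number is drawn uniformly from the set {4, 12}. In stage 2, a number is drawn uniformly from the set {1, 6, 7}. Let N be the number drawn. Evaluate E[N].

E[N | stage 1] = (4+12)/2 = 8.
E[N | stage 2] = (1+6+7)/3 = 14/3.
E[N] = (1/3)·(8) + (2/3)·(14/3) = 52/9.

52/9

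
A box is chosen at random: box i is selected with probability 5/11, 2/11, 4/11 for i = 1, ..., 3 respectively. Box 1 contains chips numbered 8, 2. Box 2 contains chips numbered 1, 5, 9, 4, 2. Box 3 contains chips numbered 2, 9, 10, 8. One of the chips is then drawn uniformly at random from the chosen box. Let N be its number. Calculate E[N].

312/55

E[N | box 1] = (8+2)/2 = 5.
E[N | box 2] = (1+5+9+4+2)/5 = 21/5.
E[N | box 3] = (2+9+10+8)/4 = 29/4.
By the law of total expectation,
E[N] = (5/11)·(5) + (2/11)·(21/5) + (4/11)·(29/4) = 312/55.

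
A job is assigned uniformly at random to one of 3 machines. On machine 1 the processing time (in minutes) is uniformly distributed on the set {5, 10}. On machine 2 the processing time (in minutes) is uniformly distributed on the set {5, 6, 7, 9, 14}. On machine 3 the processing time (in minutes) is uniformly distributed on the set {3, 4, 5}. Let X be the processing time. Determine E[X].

E[X | machine 1] = (5+10)/2 = 15/2.
E[X | machine 2] = (5+6+7+9+14)/5 = 41/5.
E[X | machine 3] = (3+4+5)/3 = 4.
E[X] = (1/3)·(15/2) + (1/3)·(41/5) + (1/3)·(4) = 197/30.

197/30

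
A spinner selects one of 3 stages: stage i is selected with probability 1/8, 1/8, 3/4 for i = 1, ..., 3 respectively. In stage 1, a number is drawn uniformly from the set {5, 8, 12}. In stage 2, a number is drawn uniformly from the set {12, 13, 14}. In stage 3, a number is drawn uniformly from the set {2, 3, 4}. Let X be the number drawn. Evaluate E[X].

59/12

E[X | stage 1] = (5+8+12)/3 = 25/3.
E[X | stage 2] = (12+13+14)/3 = 13.
E[X | stage 3] = (2+3+4)/3 = 3.
E[X] = (1/8)·(25/3) + (1/8)·(13) + (3/4)·(3) = 59/12.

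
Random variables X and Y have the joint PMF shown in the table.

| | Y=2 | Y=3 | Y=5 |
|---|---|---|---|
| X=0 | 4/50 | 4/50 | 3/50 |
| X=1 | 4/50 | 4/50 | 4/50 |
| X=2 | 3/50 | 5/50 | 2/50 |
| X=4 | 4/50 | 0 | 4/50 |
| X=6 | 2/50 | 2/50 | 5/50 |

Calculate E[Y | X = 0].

P(X = 0) = 11/50.
Σ Y·P over the event = 2·(4/50) + 3·(4/50) + 5·(3/50) = 7/10.
E[Y | X = 0] = (7/10) / (11/50) = 35/11.

35/11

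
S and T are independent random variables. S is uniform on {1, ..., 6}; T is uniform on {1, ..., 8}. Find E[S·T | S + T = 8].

77/6

Outcomes with S + T = 8: (1,7), (2,6), (3,5), (4,4), (5,3), (6,2), each with probability 1/48.
E[S·T | S + T = 8] = (7 + 12 + 15 + 16 + 15 + 12) / 6 = 77/6.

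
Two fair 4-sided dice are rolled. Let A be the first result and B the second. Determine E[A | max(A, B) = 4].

Outcomes with max(A, B) = 4: (1,4), (2,4), (3,4), (4,1), (4,2), (4,3), (4,4), each with probability 1/16.
E[A | max(A, B) = 4] = (1 + 2 + 3 + 4 + 4 + 4 + 4) / 7 = 22/7.

22/7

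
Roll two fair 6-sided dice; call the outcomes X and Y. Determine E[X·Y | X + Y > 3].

P(X + Y > 3) = 11/12.
Summing XY·P(x,y) over outcomes with X + Y > 3 gives 109/9.
E[X·Y | X + Y > 3] = (109/9) / (11/12) = 436/33.

436/33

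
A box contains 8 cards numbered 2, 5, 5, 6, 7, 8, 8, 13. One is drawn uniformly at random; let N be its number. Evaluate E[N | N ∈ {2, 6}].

4

P(N ∈ {2, 6}) = 1/4.
Σ over the event: 2·1/8 + 6·1/8 = 1.
E[N | N ∈ {2, 6}] = (1) / (1/4) = 4.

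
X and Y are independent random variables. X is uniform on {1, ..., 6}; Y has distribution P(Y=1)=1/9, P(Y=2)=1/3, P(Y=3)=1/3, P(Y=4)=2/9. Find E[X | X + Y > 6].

P(X + Y > 6) = 4/9.
Summing X·P(x,y) over outcomes with X + Y > 6 gives 20/9.
E[X | X + Y > 6] = (20/9) / (4/9) = 5.

5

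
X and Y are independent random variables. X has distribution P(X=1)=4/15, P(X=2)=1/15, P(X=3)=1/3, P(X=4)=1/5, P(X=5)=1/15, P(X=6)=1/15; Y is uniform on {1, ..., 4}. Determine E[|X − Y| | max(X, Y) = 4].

P(max(X, Y) = 4) = 11/30.
Summing |X−Y|·P(x,y) over outcomes with max(X, Y) = 4 gives 37/60.
E[|X − Y| | max(X, Y) = 4] = (37/60) / (11/30) = 37/22.

37/22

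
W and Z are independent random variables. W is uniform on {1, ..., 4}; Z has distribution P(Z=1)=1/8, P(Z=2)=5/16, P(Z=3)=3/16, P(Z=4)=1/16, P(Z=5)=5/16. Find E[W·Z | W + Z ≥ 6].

389/34

P(W + Z ≥ 6) = 17/32.
Summing WZ·P(x,y) over outcomes with W + Z ≥ 6 gives 389/64.
E[W·Z | W + Z ≥ 6] = (389/64) / (17/32) = 389/34.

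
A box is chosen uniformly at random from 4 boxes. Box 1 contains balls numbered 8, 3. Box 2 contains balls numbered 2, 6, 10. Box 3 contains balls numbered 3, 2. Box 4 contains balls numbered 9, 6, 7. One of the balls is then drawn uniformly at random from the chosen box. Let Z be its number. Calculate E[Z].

E[Z | box 1] = (8+3)/2 = 11/2.
E[Z | box 2] = (2+6+10)/3 = 6.
E[Z | box 3] = (3+2)/2 = 5/2.
E[Z | box 4] = (9+6+7)/3 = 22/3.
E[Z] = (1/4)·(11/2) + (1/4)·(6) + (1/4)·(5/2) + (1/4)·(22/3) = 16/3.

16/3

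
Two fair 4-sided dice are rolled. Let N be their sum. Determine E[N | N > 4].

6

P(N > 4) = 5/8.
Σ over the event: 5·1/4 + 6·3/16 + 7·1/8 + 8·1/16 = 15/4.
E[N | N > 4] = (15/4) / (5/8) = 6.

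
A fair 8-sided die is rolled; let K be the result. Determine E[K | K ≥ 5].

Given K ≥ 5, K is equally likely to be any of {5, 6, 7, 8}.
E[K | K ≥ 5] = (5 + 6 + 7 + 8) / 4 = 13/2.

13/2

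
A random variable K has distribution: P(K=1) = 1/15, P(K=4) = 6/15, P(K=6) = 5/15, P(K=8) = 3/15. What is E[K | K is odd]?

P(K is odd) = 1/15.
Σ over the event: 1·1/15 = 1/15.
E[K | K is odd] = (1/15) / (1/15) = 1.

1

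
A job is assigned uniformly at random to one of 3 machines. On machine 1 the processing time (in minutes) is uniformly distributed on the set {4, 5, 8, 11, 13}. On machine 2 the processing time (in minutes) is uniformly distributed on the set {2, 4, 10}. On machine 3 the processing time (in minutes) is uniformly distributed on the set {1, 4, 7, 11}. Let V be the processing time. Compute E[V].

E[V | machine 1] = (4+5+8+11+13)/5 = 41/5.
E[V | machine 2] = (2+4+10)/3 = 16/3.
E[V | machine 3] = (1+4+7+11)/4 = 23/4.
By the law of total expectation,
E[V] = (1/3)·(41/5) + (1/3)·(16/3) + (1/3)·(23/4) = 1157/180.

1157/180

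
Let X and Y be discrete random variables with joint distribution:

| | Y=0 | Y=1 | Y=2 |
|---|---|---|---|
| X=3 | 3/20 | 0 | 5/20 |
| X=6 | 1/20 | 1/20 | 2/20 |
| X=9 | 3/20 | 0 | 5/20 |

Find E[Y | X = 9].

P(X = 9) = 2/5.
Σ Y·P over the event = 0·(3/20) + 2·(5/20) = 1/2.
E[Y | X = 9] = (1/2) / (2/5) = 5/4.

5/4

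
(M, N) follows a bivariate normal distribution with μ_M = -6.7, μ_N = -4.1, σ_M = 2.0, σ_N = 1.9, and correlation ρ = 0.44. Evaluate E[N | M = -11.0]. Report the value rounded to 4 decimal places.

The regression of N on M has slope ρ·σ_N/σ_M and passes through (μ_M, μ_N).
E[N | M=-11.0] = -4.1 + (0.44)·(1.9/2.0)·(-11.0 − (-6.7)) = -4.1 + (0.418)·(-4.3) = -5.8974.

-5.8974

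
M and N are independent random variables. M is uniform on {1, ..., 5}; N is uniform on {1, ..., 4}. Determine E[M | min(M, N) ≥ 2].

7/2

P(min(M, N) ≥ 2) = 3/5.
Summing M·P(x,y) over outcomes with min(M, N) ≥ 2 gives 21/10.
E[M | min(M, N) ≥ 2] = (21/10) / (3/5) = 7/2.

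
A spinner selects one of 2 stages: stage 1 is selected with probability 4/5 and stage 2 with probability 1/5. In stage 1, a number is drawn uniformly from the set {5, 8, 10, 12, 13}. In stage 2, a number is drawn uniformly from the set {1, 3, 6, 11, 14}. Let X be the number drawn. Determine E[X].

227/25

E[X | stage 1] = (5+8+10+12+13)/5 = 48/5.
E[X | stage 2] = (1+3+6+11+14)/5 = 7.
E[X] = (4/5)·(48/5) + (1/5)·(7) = 227/25.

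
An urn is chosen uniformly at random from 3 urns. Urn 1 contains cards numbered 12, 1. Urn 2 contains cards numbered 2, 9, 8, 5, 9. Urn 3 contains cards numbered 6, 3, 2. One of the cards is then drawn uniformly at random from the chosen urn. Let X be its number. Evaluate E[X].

503/90

E[X | urn 1] = (12+1)/2 = 13/2.
E[X | urn 2] = (2+9+8+5+9)/5 = 33/5.
E[X | urn 3] = (6+3+2)/3 = 11/3.
By the law of total expectation,
E[X] = (1/3)·(13/2) + (1/3)·(33/5) + (1/3)·(11/3) = 503/90.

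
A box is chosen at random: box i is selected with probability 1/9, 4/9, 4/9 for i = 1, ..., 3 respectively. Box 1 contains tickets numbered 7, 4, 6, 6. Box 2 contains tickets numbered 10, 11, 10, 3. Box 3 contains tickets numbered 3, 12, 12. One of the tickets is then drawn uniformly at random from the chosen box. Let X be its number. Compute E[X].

E[X | box 1] = (7+4+6+6)/4 = 23/4.
E[X | box 2] = (10+11+10+3)/4 = 17/2.
E[X | box 3] = (3+12+12)/3 = 9.
E[X] = (1/9)·(23/4) + (4/9)·(17/2) + (4/9)·(9) = 101/12.

101/12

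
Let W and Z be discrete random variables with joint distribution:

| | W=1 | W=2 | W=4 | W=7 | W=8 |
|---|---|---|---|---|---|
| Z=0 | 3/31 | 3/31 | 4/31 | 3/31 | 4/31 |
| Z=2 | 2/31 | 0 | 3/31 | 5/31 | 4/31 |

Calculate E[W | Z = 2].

81/14

P(Z = 2) = 14/31.
Σ W·P over the event = 1·(2/31) + 4·(3/31) + 7·(5/31) + 8·(4/31) = 81/31.
E[W | Z = 2] = (81/31) / (14/31) = 81/14.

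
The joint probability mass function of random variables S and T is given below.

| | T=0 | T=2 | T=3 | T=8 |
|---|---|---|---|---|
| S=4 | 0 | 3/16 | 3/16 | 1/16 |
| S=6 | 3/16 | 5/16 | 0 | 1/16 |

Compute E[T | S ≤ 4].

23/7

P(S ≤ 4) = 7/16.
Σ T·P over the event = 2·(3/16) + 3·(3/16) + 8·(1/16) = 23/16.
E[T | S ≤ 4] = (23/16) / (7/16) = 23/7.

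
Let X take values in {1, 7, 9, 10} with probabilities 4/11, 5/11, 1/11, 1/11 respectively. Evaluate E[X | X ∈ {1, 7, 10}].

P(X ∈ {1, 7, 10}) = 10/11.
Σ over the event: 1·4/11 + 7·5/11 + 10·1/11 = 49/11.
E[X | X ∈ {1, 7, 10}] = (49/11) / (10/11) = 49/10.

49/10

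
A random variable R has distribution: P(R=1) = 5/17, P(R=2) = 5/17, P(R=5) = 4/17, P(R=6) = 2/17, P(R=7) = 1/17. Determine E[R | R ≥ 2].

P(R ≥ 2) = 12/17.
Σ over the event: 2·5/17 + 5·4/17 + 6·2/17 + 7·1/17 = 49/17.
E[R | R ≥ 2] = (49/17) / (12/17) = 49/12.

49/12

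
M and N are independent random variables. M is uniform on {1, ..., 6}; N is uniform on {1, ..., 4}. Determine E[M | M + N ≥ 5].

P(M + N ≥ 5) = 3/4.
Summing M·P(x,y) over outcomes with M + N ≥ 5 gives 37/12.
E[M | M + N ≥ 5] = (37/12) / (3/4) = 37/9.

37/9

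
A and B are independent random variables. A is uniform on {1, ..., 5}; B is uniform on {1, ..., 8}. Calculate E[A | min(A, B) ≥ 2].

P(min(A, B) ≥ 2) = 7/10.
Summing A·P(x,y) over outcomes with min(A, B) ≥ 2 gives 49/20.
E[A | min(A, B) ≥ 2] = (49/20) / (7/10) = 7/2.

7/2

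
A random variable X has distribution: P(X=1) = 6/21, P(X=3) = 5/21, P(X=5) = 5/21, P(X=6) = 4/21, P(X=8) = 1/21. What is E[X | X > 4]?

57/10

P(X > 4) = 10/21.
Σ over the event: 5·5/21 + 6·4/21 + 8·1/21 = 19/7.
E[X | X > 4] = (19/7) / (10/21) = 57/10.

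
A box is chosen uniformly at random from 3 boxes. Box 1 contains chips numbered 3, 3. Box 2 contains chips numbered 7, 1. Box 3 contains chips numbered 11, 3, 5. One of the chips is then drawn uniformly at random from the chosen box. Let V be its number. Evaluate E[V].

E[V | box 1] = (3+3)/2 = 3.
E[V | box 2] = (7+1)/2 = 4.
E[V | box 3] = (11+3+5)/3 = 19/3.
E[V] = (1/3)·(3) + (1/3)·(4) + (1/3)·(19/3) = 40/9.

40/9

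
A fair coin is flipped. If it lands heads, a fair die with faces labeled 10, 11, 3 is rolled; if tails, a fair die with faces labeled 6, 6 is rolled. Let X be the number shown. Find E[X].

E[X | heads] = (10+11+3)/3 = 8.
E[X | tails] = (6+6)/2 = 6.
E[X] = (1/2)·(8) + (1/2)·(6) = 7.

7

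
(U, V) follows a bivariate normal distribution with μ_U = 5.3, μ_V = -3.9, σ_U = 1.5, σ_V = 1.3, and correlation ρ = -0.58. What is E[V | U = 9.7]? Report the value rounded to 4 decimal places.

-6.1117

The regression of V on U has slope ρ·σ_V/σ_U and passes through (μ_U, μ_V).
E[V | U=9.7] = -3.9 + (-0.58)·(1.3/1.5)·(9.7 − (5.3)) = -3.9 + (-0.50267)·(4.4) = -6.1117.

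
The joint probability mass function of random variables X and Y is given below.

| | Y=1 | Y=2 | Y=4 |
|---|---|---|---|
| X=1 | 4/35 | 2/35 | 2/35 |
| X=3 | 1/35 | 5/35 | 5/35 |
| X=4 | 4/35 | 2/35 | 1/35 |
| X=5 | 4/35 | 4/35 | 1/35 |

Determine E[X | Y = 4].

26/9

P(Y = 4) = 9/35.
Σ X·P over the event = 1·(2/35) + 3·(5/35) + 4·(1/35) + 5·(1/35) = 26/35.
E[X | Y = 4] = (26/35) / (9/35) = 26/9.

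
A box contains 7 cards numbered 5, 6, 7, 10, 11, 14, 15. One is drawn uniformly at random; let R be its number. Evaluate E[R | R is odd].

19/2

P(R is odd) = 4/7.
Σ over the event: 5·1/7 + 7·1/7 + 11·1/7 + 15·1/7 = 38/7.
E[R | R is odd] = (38/7) / (4/7) = 19/2.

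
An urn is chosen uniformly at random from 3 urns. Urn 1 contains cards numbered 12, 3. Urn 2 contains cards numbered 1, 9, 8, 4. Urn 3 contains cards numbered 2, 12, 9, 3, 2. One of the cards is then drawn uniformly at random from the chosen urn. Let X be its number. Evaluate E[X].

E[X | urn 1] = (12+3)/2 = 15/2.
E[X | urn 2] = (1+9+8+4)/4 = 11/2.
E[X | urn 3] = (2+12+9+3+2)/5 = 28/5.
E[X] = (1/3)·(15/2) + (1/3)·(11/2) + (1/3)·(28/5) = 31/5.

31/5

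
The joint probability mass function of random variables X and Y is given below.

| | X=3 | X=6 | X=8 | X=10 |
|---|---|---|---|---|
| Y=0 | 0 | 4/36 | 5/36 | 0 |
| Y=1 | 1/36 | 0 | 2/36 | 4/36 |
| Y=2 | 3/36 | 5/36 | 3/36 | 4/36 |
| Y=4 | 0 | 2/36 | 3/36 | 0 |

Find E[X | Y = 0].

64/9

P(Y = 0) = 1/4.
Summing X·P(X=x,Y=y) over the conditioning event gives 16/9.
E[X | Y = 0] = (16/9) / (1/4) = 64/9.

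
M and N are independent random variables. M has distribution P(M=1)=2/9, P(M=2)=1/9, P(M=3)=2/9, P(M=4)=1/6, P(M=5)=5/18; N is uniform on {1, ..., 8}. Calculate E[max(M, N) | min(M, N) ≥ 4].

P(min(M, N) ≥ 4) = 5/18.
Summing max(M,N)·P(x,y) over outcomes with min(M, N) ≥ 4 gives 245/144.
E[max(M, N) | min(M, N) ≥ 4] = (245/144) / (5/18) = 49/8.

49/8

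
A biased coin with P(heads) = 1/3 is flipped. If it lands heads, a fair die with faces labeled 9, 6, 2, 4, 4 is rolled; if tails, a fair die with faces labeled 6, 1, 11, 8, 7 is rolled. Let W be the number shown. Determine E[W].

91/15

E[W | heads] = (9+6+2+4+4)/5 = 5.
E[W | tails] = (6+1+11+8+7)/5 = 33/5.
By the law of total expectation,
E[W] = (1/3)·(5) + (2/3)·(33/5) = 91/15.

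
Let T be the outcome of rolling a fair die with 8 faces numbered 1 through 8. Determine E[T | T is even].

5

Given T is even, T is equally likely to be any of {2, 4, 6, 8}.
E[T | T is even] = (2 + 4 + 6 + 8) / 4 = 5.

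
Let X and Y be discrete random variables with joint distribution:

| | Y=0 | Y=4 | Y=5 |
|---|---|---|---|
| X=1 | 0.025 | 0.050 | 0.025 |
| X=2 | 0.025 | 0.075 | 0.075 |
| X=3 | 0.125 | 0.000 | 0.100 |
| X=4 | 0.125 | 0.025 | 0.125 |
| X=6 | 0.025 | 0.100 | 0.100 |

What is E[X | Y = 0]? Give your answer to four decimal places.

3.3846

P(Y = 0) = 0.325.
Σ X·P over the event = 1·(0.025) + 2·(0.025) + 3·(0.125) + 4·(0.125) + 6·(0.025) = 1.100.
E[X | Y = 0] = (1.100) / (0.325) = 3.3846.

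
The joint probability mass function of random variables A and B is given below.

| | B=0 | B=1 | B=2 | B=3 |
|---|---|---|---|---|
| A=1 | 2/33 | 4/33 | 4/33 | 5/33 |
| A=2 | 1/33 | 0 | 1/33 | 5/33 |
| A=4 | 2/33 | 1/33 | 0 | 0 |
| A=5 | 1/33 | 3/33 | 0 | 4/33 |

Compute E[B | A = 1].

9/5

P(A = 1) = 5/11.
Summing B·P(A=x,B=y) over the conditioning event gives 9/11.
E[B | A = 1] = (9/11) / (5/11) = 9/5.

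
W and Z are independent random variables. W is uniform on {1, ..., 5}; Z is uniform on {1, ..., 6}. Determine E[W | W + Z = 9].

4

Outcomes with W + Z = 9: (3,6), (4,5), (5,4), each with probability 1/30.
E[W | W + Z = 9] = (3 + 4 + 5) / 3 = 4.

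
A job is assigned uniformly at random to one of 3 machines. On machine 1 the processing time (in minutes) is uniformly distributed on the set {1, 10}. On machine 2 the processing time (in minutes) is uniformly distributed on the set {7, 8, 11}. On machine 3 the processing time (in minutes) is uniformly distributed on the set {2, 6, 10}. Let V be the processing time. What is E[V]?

E[V | machine 1] = (1+10)/2 = 11/2.
E[V | machine 2] = (7+8+11)/3 = 26/3.
E[V | machine 3] = (2+6+10)/3 = 6.
E[V] = (1/3)·(11/2) + (1/3)·(26/3) + (1/3)·(6) = 121/18.

121/18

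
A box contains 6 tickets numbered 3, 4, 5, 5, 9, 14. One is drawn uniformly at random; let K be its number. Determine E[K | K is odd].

P(K is odd) = 2/3.
Σ over the event: 3·1/6 + 5·1/3 + 9·1/6 = 11/3.
E[K | K is odd] = (11/3) / (2/3) = 11/2.

11/2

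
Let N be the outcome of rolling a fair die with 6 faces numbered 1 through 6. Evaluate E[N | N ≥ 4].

Given N ≥ 4, N is equally likely to be any of {4, 5, 6}.
E[N | N ≥ 4] = (4 + 5 + 6) / 3 = 5.

5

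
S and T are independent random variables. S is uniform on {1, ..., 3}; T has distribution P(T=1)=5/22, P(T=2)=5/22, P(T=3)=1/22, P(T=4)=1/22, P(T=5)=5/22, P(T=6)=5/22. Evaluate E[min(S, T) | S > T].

P(S > T) = 5/22.
Summing min(S,T)·P(x,y) over outcomes with S > T gives 10/33.
E[min(S, T) | S > T] = (10/33) / (5/22) = 4/3.

4/3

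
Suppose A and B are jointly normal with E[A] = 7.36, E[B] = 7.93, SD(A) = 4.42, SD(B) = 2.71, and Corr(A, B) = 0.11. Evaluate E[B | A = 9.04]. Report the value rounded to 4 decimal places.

E[B | A=x] = μ_B + ρ(σ_B/σ_A)(x − μ_A) for jointly normal variables.
E[B | A=9.04] = 7.93 + (0.11)·(2.71/4.42)·(9.04 − (7.36)) = 7.93 + (0.067443)·(1.68) = 8.0433.

8.0433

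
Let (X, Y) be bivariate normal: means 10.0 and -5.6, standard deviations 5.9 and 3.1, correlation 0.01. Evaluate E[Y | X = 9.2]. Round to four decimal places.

The regression of Y on X has slope ρ·σ_Y/σ_X and passes through (μ_X, μ_Y).
E[Y | X=9.2] = -5.6 + (0.01)·(3.1/5.9)·(9.2 − (10.0)) = -5.6 + (0.0052542)·(-0.8) = -5.6042.

-5.6042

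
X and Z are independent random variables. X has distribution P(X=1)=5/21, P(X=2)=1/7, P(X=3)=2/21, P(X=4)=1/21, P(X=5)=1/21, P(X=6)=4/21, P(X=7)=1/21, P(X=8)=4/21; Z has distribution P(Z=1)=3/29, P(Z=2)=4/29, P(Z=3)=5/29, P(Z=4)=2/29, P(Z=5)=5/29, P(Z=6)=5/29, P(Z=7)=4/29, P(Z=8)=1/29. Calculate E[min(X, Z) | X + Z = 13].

P(X + Z = 13) = 2/29.
Summing min(X,Z)·P(x,y) over outcomes with X + Z = 13 gives 11/29.
E[min(X, Z) | X + Z = 13] = (11/29) / (2/29) = 11/2.

11/2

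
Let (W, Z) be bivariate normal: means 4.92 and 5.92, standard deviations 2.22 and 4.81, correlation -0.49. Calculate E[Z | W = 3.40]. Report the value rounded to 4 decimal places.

E[Z | W=x] = μ_Z + ρ(σ_Z/σ_W)(x − μ_W) for jointly normal variables.
E[Z | W=3.40] = 5.92 + (-0.49)·(4.81/2.22)·(3.40 − (4.92)) = 5.92 + (-1.06167)·(-1.52) = 7.5337.

7.5337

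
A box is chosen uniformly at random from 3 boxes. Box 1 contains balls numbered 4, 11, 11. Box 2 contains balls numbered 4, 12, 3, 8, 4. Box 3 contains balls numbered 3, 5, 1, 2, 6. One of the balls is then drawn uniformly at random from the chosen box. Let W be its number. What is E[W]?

274/45

E[W | box 1] = (4+11+11)/3 = 26/3.
E[W | box 2] = (4+12+3+8+4)/5 = 31/5.
E[W | box 3] = (3+5+1+2+6)/5 = 17/5.
E[W] = (1/3)·(26/3) + (1/3)·(31/5) + (1/3)·(17/5) = 274/45.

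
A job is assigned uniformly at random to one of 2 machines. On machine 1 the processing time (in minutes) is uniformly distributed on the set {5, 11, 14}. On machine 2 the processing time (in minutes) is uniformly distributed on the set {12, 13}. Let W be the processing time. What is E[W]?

E[W | machine 1] = (5+11+14)/3 = 10.
E[W | machine 2] = (12+13)/2 = 25/2.
By the law of total expectation,
E[W] = (1/2)·(10) + (1/2)·(25/2) = 45/4.

45/4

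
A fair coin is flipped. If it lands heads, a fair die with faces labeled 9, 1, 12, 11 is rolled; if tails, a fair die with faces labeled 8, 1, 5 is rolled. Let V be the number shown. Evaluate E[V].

155/24

E[V | heads] = (9+1+12+11)/4 = 33/4.
E[V | tails] = (8+1+5)/3 = 14/3.
E[V] = (1/2)·(33/4) + (1/2)·(14/3) = 155/24.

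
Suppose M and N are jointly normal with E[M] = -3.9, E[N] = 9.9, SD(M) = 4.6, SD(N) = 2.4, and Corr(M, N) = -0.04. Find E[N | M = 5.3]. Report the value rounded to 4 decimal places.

The regression of N on M has slope ρ·σ_N/σ_M and passes through (μ_M, μ_N).
E[N | M=5.3] = 9.9 + (-0.04)·(2.4/4.6)·(5.3 − (-3.9)) = 9.9 + (-0.02087)·(9.2) = 9.7080.

9.7080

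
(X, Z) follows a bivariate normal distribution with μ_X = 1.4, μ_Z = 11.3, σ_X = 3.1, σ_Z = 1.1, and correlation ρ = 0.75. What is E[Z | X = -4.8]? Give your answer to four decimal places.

E[Z | X=x] = μ_Z + ρ(σ_Z/σ_X)(x − μ_X) for jointly normal variables.
E[Z | X=-4.8] = 11.3 + (0.75)·(1.1/3.1)·(-4.8 − (1.4)) = 11.3 + (0.26613)·(-6.2) = 9.6500.

9.6500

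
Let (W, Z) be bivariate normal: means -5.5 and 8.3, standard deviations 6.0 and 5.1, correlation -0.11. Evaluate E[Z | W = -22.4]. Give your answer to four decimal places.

9.8802

The regression of Z on W has slope ρ·σ_Z/σ_W and passes through (μ_W, μ_Z).
E[Z | W=-22.4] = 8.3 + (-0.11)·(5.1/6.0)·(-22.4 − (-5.5)) = 8.3 + (-0.0935)·(-16.9) = 9.8802.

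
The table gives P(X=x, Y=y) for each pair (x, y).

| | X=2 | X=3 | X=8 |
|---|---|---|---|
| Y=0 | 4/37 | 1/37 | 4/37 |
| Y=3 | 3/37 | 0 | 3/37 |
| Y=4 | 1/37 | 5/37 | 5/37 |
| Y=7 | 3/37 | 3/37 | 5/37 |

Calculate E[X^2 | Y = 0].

P(Y = 0) = 9/37.
Σ X^2·P over the event = 4·(4/37) + 9·(1/37) + 64·(4/37) = 281/37.
E[X^2 | Y = 0] = (281/37) / (9/37) = 281/9.

281/9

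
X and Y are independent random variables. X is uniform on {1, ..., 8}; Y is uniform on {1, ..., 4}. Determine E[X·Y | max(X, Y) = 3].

Outcomes with max(X, Y) = 3: (1,3), (2,3), (3,1), (3,2), (3,3), each with probability 1/32.
E[X·Y | max(X, Y) = 3] = (3 + 6 + 3 + 6 + 9) / 5 = 27/5.

27/5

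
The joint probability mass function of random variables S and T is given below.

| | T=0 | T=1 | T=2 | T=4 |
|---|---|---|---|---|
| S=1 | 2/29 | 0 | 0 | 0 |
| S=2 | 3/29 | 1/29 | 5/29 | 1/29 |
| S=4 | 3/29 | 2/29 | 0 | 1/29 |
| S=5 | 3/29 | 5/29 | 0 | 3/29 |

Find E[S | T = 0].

35/11

P(T = 0) = 11/29.
Σ S·P over the event = 1·(2/29) + 2·(3/29) + 4·(3/29) + 5·(3/29) = 35/29.
E[S | T = 0] = (35/29) / (11/29) = 35/11.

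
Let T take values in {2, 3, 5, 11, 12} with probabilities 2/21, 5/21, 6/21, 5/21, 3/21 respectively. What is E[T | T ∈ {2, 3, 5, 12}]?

P(T ∈ {2, 3, 5, 12}) = 16/21.
Σ over the event: 2·2/21 + 3·5/21 + 5·2/7 + 12·1/7 = 85/21.
E[T | T ∈ {2, 3, 5, 12}] = (85/21) / (16/21) = 85/16.

85/16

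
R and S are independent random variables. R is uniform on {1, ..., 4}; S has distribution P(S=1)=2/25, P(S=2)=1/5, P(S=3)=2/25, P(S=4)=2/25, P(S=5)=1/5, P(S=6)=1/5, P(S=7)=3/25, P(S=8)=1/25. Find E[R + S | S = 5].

P(S = 5) = 1/5.
Summing (R+S)·P(x,y) over outcomes with S = 5 gives 3/2.
E[R + S | S = 5] = (3/2) / (1/5) = 15/2.

15/2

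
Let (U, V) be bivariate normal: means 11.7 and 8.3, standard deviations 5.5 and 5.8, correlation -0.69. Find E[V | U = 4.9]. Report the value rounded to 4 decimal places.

The regression of V on U has slope ρ·σ_V/σ_U and passes through (μ_U, μ_V).
E[V | U=4.9] = 8.3 + (-0.69)·(5.8/5.5)·(4.9 − (11.7)) = 8.3 + (-0.727636)·(-6.8) = 13.2479.

13.2479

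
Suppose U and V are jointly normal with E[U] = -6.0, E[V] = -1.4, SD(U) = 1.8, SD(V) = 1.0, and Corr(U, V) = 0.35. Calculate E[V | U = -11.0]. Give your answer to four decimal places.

For a bivariate normal, E[V | U=x] = μ_V + ρ·(σ_V/σ_U)·(x − μ_U).
E[V | U=-11.0] = -1.4 + (0.35)·(1.0/1.8)·(-11.0 − (-6.0)) = -1.4 + (0.19444)·(-5) = -2.3722.

-2.3722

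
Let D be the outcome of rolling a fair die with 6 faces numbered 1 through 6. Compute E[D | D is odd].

Given D is odd, D is equally likely to be any of {1, 3, 5}.
E[D | D is odd] = (1 + 3 + 5) / 3 = 3.

3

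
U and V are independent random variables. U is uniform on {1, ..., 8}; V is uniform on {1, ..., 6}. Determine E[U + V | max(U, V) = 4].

44/7

P(max(U, V) = 4) = 7/48.
Summing (U+V)·P(x,y) over outcomes with max(U, V) = 4 gives 11/12.
E[U + V | max(U, V) = 4] = (11/12) / (7/48) = 44/7.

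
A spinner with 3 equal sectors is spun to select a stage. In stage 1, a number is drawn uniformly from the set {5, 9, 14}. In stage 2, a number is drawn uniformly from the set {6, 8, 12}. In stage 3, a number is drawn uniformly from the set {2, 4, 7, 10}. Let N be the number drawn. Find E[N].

E[N | stage 1] = (5+9+14)/3 = 28/3.
E[N | stage 2] = (6+8+12)/3 = 26/3.
E[N | stage 3] = (2+4+7+10)/4 = 23/4.
E[N] = (1/3)·(28/3) + (1/3)·(26/3) + (1/3)·(23/4) = 95/12.

95/12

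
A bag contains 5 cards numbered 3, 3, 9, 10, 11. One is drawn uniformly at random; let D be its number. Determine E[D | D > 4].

P(D > 4) = 3/5.
Σ over the event: 9·1/5 + 10·1/5 + 11·1/5 = 6.
E[D | D > 4] = (6) / (3/5) = 10.

10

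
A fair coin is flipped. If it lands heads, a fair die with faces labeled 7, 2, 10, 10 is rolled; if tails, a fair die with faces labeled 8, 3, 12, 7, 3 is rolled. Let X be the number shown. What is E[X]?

277/40

E[X | heads] = (7+2+10+10)/4 = 29/4.
E[X | tails] = (8+3+12+7+3)/5 = 33/5.
By the law of total expectation,
E[X] = (1/2)·(29/4) + (1/2)·(33/5) = 277/40.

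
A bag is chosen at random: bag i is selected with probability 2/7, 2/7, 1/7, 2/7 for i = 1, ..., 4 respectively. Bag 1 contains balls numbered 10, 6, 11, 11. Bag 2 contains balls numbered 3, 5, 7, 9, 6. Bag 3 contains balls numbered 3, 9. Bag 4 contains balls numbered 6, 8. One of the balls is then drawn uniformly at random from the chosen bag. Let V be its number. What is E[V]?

51/7

E[V | bag 1] = (10+6+11+11)/4 = 19/2.
E[V | bag 2] = (3+5+7+9+6)/5 = 6.
E[V | bag 3] = (3+9)/2 = 6.
E[V | bag 4] = (6+8)/2 = 7.
E[V] = (2/7)·(19/2) + (2/7)·(6) + (1/7)·(6) + (2/7)·(7) = 51/7.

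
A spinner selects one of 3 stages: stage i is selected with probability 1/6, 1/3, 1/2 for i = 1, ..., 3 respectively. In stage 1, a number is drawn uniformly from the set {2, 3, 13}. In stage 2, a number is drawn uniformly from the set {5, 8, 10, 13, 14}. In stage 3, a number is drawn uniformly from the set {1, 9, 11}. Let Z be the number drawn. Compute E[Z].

E[Z | stage 1] = (2+3+13)/3 = 6.
E[Z | stage 2] = (5+8+10+13+14)/5 = 10.
E[Z | stage 3] = (1+9+11)/3 = 7.
By the law of total expectation,
E[Z] = (1/6)·(6) + (1/3)·(10) + (1/2)·(7) = 47/6.

47/6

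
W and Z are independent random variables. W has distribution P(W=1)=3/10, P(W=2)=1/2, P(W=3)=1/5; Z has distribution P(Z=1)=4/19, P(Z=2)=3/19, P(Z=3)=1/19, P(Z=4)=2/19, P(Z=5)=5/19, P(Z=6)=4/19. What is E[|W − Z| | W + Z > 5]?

P(W + Z > 5) = 53/95.
Summing |W−Z|·P(x,y) over outcomes with W + Z > 5 gives 343/190.
E[|W − Z| | W + Z > 5] = (343/190) / (53/95) = 343/106.

343/106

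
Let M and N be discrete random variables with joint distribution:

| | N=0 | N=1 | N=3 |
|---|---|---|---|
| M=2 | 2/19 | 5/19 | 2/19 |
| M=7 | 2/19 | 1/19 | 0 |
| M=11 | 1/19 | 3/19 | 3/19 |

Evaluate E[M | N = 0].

P(N = 0) = 5/19.
Σ M·P over the event = 2·(2/19) + 7·(2/19) + 11·(1/19) = 29/19.
E[M | N = 0] = (29/19) / (5/19) = 29/5.

29/5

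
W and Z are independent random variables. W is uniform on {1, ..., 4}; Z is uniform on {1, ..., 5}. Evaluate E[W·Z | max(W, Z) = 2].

8/3

Outcomes with max(W, Z) = 2: (1,2), (2,1), (2,2), each with probability 1/20.
E[W·Z | max(W, Z) = 2] = (2 + 2 + 4) / 3 = 8/3.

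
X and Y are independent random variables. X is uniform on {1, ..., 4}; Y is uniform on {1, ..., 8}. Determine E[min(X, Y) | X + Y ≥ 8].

20/7

P(X + Y ≥ 8) = 7/16.
Summing min(X,Y)·P(x,y) over outcomes with X + Y ≥ 8 gives 5/4.
E[min(X, Y) | X + Y ≥ 8] = (5/4) / (7/16) = 20/7.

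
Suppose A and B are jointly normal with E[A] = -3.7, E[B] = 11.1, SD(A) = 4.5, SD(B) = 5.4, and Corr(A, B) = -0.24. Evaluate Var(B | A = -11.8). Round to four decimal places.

27.4804

Var(B | A=x) = (1 − ρ²)·σ_B².
Var(B | A=-11.8) = (5.4)²·(1 − (-0.24)²) = 29.16·0.9424 = 27.4804.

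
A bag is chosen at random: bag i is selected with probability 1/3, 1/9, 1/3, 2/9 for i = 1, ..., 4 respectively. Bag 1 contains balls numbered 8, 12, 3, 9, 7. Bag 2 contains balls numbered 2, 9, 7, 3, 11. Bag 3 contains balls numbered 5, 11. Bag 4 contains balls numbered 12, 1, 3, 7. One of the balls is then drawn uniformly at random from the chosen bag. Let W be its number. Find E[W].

E[W | bag 1] = (8+12+3+9+7)/5 = 39/5.
E[W | bag 2] = (2+9+7+3+11)/5 = 32/5.
E[W | bag 3] = (5+11)/2 = 8.
E[W | bag 4] = (12+1+3+7)/4 = 23/4.
By the law of total expectation,
E[W] = (1/3)·(39/5) + (1/9)·(32/5) + (1/3)·(8) + (2/9)·(23/4) = 653/90.

653/90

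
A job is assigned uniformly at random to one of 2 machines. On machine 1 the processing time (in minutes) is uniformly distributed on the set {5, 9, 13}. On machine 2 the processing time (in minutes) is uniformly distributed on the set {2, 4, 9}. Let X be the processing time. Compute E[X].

E[X | machine 1] = (5+9+13)/3 = 9.
E[X | machine 2] = (2+4+9)/3 = 5.
E[X] = (1/2)·(9) + (1/2)·(5) = 7.

7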